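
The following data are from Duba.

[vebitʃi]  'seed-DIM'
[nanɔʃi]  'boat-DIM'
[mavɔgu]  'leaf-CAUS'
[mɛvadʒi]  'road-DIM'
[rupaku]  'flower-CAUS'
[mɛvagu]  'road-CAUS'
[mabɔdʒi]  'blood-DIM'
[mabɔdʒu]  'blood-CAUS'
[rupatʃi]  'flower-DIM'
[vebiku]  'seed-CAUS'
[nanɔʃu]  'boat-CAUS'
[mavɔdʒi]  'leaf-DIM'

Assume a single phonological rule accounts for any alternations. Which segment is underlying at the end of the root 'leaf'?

/g/

In [mavɔdʒi] and [mavɔgu] the final segment of 'leaf' alternates: [dʒ] ~ [g].
If /dʒ/ were underlying and a rule turned it into [g] before the CAUS suffix, 'blood' would also alternate; but it has [dʒ] in both [mabɔdʒi] and [mabɔdʒu].
Therefore /g/ is basic and [dʒ] is derived by palatalization before a front vowel (/k/ and /g/ become palato-alveolar [tʃ] and [dʒ] before a front vowel).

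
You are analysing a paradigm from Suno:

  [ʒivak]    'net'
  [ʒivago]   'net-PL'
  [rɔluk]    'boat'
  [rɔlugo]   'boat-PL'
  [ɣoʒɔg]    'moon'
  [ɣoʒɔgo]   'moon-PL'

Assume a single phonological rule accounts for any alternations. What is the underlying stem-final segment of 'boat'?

/k/

In [rɔluk] and [rɔlugo] the final segment of 'boat' alternates: [k] ~ [g].
If /g/ were underlying and a rule turned it into [k] in isolation, 'moon' would also alternate; but it has [g] in both [ɣoʒɔg] and [ɣoʒɔgo].
So /k/ is underlying, and a rule of intervocalic voicing — voiceless stops become voiced between vowels — gives [g].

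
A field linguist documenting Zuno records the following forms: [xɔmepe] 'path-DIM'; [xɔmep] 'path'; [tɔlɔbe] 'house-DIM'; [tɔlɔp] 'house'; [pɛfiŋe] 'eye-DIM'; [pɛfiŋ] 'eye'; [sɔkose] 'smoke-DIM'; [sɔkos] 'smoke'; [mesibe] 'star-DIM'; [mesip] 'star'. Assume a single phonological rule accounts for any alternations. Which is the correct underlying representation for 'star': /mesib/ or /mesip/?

/mesib/

In [mesibe] and [mesip] the final segment of 'star' alternates: [b] ~ [p].
But 'path' keeps [p] in both environments ([xɔmepe], [xɔmep]), so there is no rule changing /p/ to [b] before the DIM suffix.
Therefore /b/ is basic and [p] is derived by word-final obstruent devoicing (voiced obstruents become voiceless word-finally).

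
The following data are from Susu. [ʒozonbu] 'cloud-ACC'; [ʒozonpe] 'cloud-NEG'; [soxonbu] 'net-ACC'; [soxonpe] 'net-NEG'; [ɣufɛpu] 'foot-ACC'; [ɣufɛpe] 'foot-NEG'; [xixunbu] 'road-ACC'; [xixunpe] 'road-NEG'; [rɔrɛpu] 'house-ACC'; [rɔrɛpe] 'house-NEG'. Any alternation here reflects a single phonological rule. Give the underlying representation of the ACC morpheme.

/-bu/

The ACC morpheme has two allomorphs, [-bu] and [-pu].
By contrast the NEG suffix keeps its initial [p] throughout — that segment must be underlying.
So the underlying form is /-bu/, and voiced stops become voiceless after a vowel.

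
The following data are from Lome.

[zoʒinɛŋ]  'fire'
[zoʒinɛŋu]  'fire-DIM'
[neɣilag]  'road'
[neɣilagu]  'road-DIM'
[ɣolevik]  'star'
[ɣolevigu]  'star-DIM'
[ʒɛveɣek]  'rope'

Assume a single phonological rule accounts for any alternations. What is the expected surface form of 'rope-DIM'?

[ʒɛveɣegu]

The stem for 'star' ends in [k] in [ɣolevik] but [g] in [ɣolevigu].
But 'road' keeps [g] in both environments ([neɣilag], [neɣilagu]), so there is no rule changing /g/ to [k] in isolation.
The alternation reflects intervocalic voicing: voiceless stops become voiced between vowels. /k/ is underlying.
From [ʒɛveɣek] the stem 'rope' is /ʒɛveɣek/; between vowels this yields [ʒɛveɣegu].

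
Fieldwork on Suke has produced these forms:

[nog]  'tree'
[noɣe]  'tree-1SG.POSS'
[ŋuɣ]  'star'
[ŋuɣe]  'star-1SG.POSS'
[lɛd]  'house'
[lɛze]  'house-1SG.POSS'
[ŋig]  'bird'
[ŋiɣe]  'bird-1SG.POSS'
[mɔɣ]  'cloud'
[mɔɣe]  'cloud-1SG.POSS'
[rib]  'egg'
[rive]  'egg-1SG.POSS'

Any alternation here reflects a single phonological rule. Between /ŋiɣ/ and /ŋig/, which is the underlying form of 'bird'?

'bird' shows [g] ~ [ɣ] at the end of the stem ([ŋig] vs [ŋiɣe]).
The stem 'cloud' ([mɔɣ], [mɔɣe]) shows [ɣ] unchanged in both environments, so [ɣ] cannot be basic with [g] derived in isolation.
So /g/ is underlying, and a rule of intervocalic spirantization — voiced stops become fricatives between vowels — gives [ɣ].

/ŋig/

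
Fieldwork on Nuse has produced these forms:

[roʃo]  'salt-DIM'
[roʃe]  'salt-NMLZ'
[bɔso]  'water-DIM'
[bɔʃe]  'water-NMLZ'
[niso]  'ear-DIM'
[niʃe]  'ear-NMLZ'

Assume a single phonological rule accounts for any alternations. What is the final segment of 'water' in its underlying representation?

'water' shows [s] ~ [ʃ] at the end of the stem ([bɔso] vs [bɔʃe]).
But 'salt' keeps [ʃ] in both environments ([roʃo], [roʃe]), so there is no rule changing /ʃ/ to [s] before the DIM suffix.
The underlying segment must be /s/; /s/ becomes palato-alveolar [ʃ] before a front vowel, yielding [ʃ] there.

/s/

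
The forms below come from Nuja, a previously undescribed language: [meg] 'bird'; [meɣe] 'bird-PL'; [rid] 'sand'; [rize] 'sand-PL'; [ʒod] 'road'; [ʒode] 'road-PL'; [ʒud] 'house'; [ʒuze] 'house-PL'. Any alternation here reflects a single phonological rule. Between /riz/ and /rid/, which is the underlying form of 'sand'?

/riz/

'sand' shows [d] ~ [z] at the end of the stem ([rid] vs [rize]).
Compare 'road', with invariant [d] in [ʒod] and [ʒode]: an analysis with underlying /d/ and a rule producing [z] before the PL suffix would wrongly predict alternation here too.
So /z/ is underlying, and a rule of word-final hardening — voiced fricatives become stops word-finally — gives [d].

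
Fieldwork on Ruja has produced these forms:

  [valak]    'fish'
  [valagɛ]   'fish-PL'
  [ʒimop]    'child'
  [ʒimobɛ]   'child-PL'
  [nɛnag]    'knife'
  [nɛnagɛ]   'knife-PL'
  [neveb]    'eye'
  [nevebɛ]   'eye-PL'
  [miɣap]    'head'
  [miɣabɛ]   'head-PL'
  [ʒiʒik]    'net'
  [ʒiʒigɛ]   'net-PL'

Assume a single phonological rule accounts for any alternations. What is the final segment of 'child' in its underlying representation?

The stem for 'child' ends in [p] in [ʒimop] but [b] in [ʒimobɛ].
The stem 'eye' ([neveb], [nevebɛ]) shows [b] unchanged in both environments, so [b] cannot be basic with [p] derived in isolation.
So /p/ is underlying, and a rule of intervocalic voicing — voiceless stops become voiced between vowels — gives [b].

/p/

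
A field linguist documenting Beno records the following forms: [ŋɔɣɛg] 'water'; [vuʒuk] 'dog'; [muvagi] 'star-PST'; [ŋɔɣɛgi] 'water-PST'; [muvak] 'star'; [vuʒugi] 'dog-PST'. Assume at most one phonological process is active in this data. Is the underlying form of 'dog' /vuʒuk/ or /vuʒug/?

/vuʒuk/

'dog' shows [g] ~ [k] at the end of the stem ([vuʒugi] vs [vuʒuk]).
The stem 'water' ([ŋɔɣɛgi], [ŋɔɣɛg]) shows [g] unchanged in both environments, so [g] cannot be basic with [k] derived in isolation.
So /k/ is underlying, and a rule of intervocalic voicing — voiceless stops become voiced between vowels — gives [g].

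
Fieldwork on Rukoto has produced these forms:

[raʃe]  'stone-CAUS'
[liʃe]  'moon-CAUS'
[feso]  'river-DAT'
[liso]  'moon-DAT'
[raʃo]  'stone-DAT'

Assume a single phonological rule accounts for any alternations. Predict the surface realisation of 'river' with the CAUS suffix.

[feʃe]

The stem for 'moon' ends in [ʃ] in [liʃe] but [s] in [liso].
But 'stone' keeps [ʃ] in both environments ([raʃe], [raʃo]), so there is no rule changing /ʃ/ to [s] before the DAT suffix.
Therefore /s/ is basic and [ʃ] is derived by palatalization before a front vowel (/s/ becomes palato-alveolar [ʃ] before a front vowel).
From [feso] the stem 'river' is /fes/; before a front vowel this yields [feʃe].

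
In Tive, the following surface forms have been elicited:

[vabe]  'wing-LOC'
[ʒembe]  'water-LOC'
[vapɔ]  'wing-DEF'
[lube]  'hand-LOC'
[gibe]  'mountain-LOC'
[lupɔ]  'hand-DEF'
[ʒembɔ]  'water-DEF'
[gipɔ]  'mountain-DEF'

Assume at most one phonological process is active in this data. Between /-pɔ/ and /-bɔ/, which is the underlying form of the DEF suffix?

The DEF suffix surfaces as [-bɔ] and [-pɔ], depending on the final segment of the stem.
The LOC suffix, which begins with [b], is invariant after every stem; so [b] is not altered by any rule here.
The DEF suffix is therefore /-pɔ/ underlyingly, with post-nasal voicing: voiceless stops become voiced after a nasal.

/-pɔ/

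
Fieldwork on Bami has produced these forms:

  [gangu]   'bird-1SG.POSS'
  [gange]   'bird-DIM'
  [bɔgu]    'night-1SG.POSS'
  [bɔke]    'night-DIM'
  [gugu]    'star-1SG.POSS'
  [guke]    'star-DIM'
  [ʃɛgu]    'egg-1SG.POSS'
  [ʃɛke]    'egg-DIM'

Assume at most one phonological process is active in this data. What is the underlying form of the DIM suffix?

The DIM morpheme has two allomorphs, [-ge] and [-ke].
The 1SG.POSS suffix, which begins with [g], is invariant after every stem; so [g] is not altered by any rule here.
The DIM suffix is therefore /-ke/ underlyingly, with post-nasal voicing: voiceless stops become voiced after a nasal.

/-ke/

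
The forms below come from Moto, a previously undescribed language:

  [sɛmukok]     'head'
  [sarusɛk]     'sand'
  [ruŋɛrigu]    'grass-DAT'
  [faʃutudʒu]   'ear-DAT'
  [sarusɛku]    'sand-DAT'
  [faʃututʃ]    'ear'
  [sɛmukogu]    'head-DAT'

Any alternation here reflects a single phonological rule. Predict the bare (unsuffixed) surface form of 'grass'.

[ruŋɛrik]

The root 'head' surfaces as [sɛmukogu] and [sɛmukok], with a stem-final [g] ~ [k] alternation.
If /k/ were underlying and a rule turned it into [g] before the DAT suffix, 'sand' would also alternate; but it has [k] in both [sarusɛku] and [sarusɛk].
The alternation reflects word-final obstruent devoicing: voiced obstruents become voiceless word-finally. /g/ is underlying.
From [ruŋɛrigu] the stem 'grass' is /ruŋɛrig/; word-finally this yields [ruŋɛrik].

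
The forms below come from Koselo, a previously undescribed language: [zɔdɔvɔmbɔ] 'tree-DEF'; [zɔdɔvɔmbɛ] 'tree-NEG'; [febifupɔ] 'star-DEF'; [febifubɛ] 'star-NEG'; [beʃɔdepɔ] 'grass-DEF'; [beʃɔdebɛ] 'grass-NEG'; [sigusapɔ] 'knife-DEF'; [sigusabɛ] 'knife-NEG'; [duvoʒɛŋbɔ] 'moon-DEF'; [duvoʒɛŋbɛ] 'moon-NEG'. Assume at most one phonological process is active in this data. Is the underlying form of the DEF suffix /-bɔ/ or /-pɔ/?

The DEF morpheme has two allomorphs, [-bɔ] and [-pɔ].
The NEG suffix, which begins with [b], is invariant after every stem; so [b] is not altered by any rule here.
The DEF suffix is therefore /-pɔ/ underlyingly, with post-nasal voicing: voiceless stops become voiced after a nasal.

/-pɔ/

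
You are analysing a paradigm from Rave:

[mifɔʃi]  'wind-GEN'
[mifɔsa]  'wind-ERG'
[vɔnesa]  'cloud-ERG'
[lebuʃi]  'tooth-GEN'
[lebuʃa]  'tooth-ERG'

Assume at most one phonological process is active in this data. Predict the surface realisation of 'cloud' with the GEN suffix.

The root 'wind' surfaces as [mifɔʃi] and [mifɔsa], with a stem-final [ʃ] ~ [s] alternation.
Compare 'tooth', with invariant [ʃ] in [lebuʃi] and [lebuʃa]: an analysis with underlying /ʃ/ and a rule producing [s] before the ERG suffix would wrongly predict alternation here too.
The alternation reflects palatalization before a front vowel: /s/ becomes palato-alveolar [ʃ] before a front vowel. /s/ is underlying.
From [vɔnesa] the stem 'cloud' is /vɔnes/; before a front vowel this yields [vɔneʃi].

[vɔneʃi]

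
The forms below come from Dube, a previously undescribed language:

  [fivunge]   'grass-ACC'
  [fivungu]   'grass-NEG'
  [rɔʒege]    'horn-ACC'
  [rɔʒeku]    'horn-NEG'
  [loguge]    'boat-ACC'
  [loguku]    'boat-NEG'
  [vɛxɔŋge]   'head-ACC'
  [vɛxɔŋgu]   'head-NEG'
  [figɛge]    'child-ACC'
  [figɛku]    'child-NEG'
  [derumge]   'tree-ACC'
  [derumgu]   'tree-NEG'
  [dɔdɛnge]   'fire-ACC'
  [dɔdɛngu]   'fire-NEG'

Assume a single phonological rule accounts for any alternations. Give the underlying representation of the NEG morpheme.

/-ku/

The NEG suffix surfaces as [-gu] and [-ku], depending on the final segment of the stem.
By contrast the ACC suffix keeps its initial [g] throughout — that segment must be underlying.
So the underlying form is /-ku/, and voiceless stops become voiced after a nasal.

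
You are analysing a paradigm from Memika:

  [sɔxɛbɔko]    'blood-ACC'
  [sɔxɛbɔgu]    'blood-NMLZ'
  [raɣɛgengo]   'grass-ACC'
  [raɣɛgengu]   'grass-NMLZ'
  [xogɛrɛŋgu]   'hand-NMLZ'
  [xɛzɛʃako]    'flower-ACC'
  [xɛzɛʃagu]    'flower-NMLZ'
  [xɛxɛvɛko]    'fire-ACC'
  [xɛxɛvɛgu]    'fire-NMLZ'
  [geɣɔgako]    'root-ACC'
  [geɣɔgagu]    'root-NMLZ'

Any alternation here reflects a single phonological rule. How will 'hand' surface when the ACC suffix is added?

The ACC morpheme has two allomorphs, [-go] and [-ko].
By contrast the NMLZ suffix keeps its initial [g] throughout — that segment must be underlying.
So the underlying form is /-ko/, and voiceless stops become voiced after a nasal.
After 'hand', which ends in a nasal, the suffix surfaces as [-go], giving [xogɛrɛŋgo].

[xogɛrɛŋgo]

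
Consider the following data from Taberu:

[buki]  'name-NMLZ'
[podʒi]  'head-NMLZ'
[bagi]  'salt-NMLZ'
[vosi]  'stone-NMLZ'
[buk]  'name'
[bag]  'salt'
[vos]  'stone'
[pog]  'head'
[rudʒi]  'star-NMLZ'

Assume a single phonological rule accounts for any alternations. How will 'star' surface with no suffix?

[rug]

The root 'head' surfaces as [pog] and [podʒi], with a stem-final [g] ~ [dʒ] alternation.
The stem 'salt' ([bag], [bagi]) shows [g] unchanged in both environments, so [g] cannot be basic with [dʒ] derived before the NMLZ suffix.
The underlying segment must be /dʒ/; palato-alveolar /dʒ/ becomes [g] when no front vowel follows, yielding [g] there.
From [rudʒi] the stem 'star' is /rudʒ/; when no front vowel follows this yields [rug].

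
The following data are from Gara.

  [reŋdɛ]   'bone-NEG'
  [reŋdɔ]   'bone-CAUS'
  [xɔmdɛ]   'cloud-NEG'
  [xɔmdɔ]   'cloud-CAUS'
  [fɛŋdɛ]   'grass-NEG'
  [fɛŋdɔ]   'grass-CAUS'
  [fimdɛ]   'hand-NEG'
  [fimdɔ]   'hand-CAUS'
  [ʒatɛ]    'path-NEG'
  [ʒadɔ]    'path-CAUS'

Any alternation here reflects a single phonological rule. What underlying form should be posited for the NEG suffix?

/-tɛ/

The NEG morpheme has two allomorphs, [-dɛ] and [-tɛ].
By contrast the CAUS suffix keeps its initial [d] throughout — that segment must be underlying.
The NEG suffix is therefore /-tɛ/ underlyingly, with post-nasal voicing: voiceless stops become voiced after a nasal.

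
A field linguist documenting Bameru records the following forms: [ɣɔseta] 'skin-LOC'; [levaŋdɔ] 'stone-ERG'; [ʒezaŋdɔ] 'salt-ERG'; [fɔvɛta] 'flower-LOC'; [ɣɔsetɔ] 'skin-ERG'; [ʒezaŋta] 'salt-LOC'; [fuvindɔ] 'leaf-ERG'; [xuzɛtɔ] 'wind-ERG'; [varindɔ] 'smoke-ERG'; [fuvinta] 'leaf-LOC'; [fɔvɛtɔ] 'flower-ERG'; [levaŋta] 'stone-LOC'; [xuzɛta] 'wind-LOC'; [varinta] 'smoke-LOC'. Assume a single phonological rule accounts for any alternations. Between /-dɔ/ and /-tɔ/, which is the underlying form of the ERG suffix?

/-dɔ/

The ERG suffix surfaces as [-dɔ] and [-tɔ], depending on the final segment of the stem.
By contrast the LOC suffix keeps its initial [t] throughout — that segment must be underlying.
So the underlying form is /-dɔ/, and voiced stops become voiceless after a vowel.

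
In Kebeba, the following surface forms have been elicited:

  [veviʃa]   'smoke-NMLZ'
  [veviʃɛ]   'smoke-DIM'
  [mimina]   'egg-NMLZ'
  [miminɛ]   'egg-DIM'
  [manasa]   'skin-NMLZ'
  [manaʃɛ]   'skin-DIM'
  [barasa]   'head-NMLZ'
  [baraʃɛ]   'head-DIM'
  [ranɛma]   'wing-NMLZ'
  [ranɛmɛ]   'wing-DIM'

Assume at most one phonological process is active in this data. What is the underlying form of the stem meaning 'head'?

The stem for 'head' ends in [s] in [barasa] but [ʃ] in [baraʃɛ].
The stem 'smoke' ([veviʃa], [veviʃɛ]) shows [ʃ] unchanged in both environments, so [ʃ] cannot be basic with [s] derived before the NMLZ suffix.
The alternation reflects palatalization before a front vowel: /s/ becomes palato-alveolar [ʃ] before a front vowel. /s/ is underlying.
The underlying form of 'head' is therefore /baras/.

/baras/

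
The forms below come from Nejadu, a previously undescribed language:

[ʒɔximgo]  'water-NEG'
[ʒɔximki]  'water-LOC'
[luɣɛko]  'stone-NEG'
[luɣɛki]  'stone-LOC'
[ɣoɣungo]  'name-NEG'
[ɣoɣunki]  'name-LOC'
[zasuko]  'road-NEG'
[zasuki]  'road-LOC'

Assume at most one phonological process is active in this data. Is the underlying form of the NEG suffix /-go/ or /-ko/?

/-go/

The NEG morpheme has two allomorphs, [-go] and [-ko].
By contrast the LOC suffix keeps its initial [k] throughout — that segment must be underlying.
The NEG suffix is therefore /-go/ underlyingly, with post-vocalic devoicing: voiced stops become voiceless after a vowel.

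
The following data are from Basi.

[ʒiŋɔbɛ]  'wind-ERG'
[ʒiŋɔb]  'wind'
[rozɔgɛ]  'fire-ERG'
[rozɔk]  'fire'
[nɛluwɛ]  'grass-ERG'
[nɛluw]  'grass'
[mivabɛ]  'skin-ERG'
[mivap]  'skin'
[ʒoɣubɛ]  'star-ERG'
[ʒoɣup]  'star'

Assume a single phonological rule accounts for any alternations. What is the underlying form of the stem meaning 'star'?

/ʒoɣup/

In [ʒoɣubɛ] and [ʒoɣup] the final segment of 'star' alternates: [b] ~ [p].
Compare 'wind', with invariant [b] in [ʒiŋɔbɛ] and [ʒiŋɔb]: an analysis with underlying /b/ and a rule producing [p] in isolation would wrongly predict alternation here too.
The underlying segment must be /p/; voiceless stops become voiced between vowels, yielding [b] there.
The underlying form of 'star' is therefore /ʒoɣup/.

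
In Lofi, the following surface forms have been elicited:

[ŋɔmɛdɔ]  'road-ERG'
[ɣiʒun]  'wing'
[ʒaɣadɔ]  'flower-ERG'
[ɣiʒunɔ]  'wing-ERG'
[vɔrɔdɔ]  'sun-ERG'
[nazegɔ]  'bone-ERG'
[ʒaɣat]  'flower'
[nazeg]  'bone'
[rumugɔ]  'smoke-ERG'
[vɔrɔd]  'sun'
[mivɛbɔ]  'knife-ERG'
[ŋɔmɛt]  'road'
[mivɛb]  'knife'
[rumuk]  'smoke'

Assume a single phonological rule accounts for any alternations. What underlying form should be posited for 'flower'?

/ʒaɣat/

In [ʒaɣat] and [ʒaɣadɔ] the final segment of 'flower' alternates: [t] ~ [d].
Compare 'sun', with invariant [d] in [vɔrɔd] and [vɔrɔdɔ]: an analysis with underlying /d/ and a rule producing [t] in isolation would wrongly predict alternation here too.
Therefore /t/ is basic and [d] is derived by intervocalic voicing (voiceless stops become voiced between vowels).
So 'flower' = /ʒaɣat/.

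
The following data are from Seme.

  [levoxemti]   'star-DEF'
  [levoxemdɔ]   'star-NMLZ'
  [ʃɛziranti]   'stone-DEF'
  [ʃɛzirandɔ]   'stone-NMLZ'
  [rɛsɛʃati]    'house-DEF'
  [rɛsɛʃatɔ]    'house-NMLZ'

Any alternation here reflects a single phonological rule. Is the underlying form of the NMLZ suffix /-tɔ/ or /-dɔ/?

The NMLZ suffix surfaces as [-dɔ] and [-tɔ], depending on the final segment of the stem.
The DEF suffix, which begins with [t], is invariant after every stem; so [t] is not altered by any rule here.
The NMLZ suffix is therefore /-dɔ/ underlyingly, with post-vocalic devoicing: voiced stops become voiceless after a vowel.

/-dɔ/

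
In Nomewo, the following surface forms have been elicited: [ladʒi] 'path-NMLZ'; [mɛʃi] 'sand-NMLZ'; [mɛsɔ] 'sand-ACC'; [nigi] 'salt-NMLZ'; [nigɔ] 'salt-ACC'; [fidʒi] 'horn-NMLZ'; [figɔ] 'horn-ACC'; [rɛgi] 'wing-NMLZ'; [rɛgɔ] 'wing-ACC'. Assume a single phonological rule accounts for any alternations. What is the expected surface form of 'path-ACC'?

The stem for 'horn' ends in [dʒ] in [fidʒi] but [g] in [figɔ].
Compare 'wing', with invariant [g] in [rɛgi] and [rɛgɔ]: an analysis with underlying /g/ and a rule producing [dʒ] before the NMLZ suffix would wrongly predict alternation here too.
Therefore /dʒ/ is basic and [g] is derived by depalatalization (palato-alveolar /dʒ/ and /ʃ/ become [g] and [s] when no front vowel follows).
From [ladʒi] the stem 'path' is /ladʒ/; when no front vowel follows this yields [lagɔ].

[lagɔ]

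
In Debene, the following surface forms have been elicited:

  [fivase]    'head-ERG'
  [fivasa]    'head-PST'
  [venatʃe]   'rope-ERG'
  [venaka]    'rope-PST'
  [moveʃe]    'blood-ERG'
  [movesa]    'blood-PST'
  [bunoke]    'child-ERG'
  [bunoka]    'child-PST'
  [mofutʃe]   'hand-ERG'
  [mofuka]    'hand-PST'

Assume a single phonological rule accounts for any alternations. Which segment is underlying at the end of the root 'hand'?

/tʃ/

The root 'hand' surfaces as [mofutʃe] and [mofuka], with a stem-final [tʃ] ~ [k] alternation.
But 'child' keeps [k] in both environments ([bunoke], [bunoka]), so there is no rule changing /k/ to [tʃ] before the ERG suffix.
The alternation reflects depalatalization: palato-alveolar /tʃ/ and /ʃ/ become [k] and [s] when no front vowel follows. /tʃ/ is underlying.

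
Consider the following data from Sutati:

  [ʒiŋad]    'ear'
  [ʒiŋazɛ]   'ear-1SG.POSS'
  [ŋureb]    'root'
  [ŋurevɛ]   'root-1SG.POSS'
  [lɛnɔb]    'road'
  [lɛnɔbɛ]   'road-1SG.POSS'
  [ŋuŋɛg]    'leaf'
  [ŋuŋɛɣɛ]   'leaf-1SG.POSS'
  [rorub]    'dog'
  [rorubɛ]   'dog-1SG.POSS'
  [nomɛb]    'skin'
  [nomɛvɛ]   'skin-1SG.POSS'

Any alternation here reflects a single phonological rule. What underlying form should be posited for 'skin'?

/nomɛv/

The root 'skin' surfaces as [nomɛb] and [nomɛvɛ], with a stem-final [b] ~ [v] alternation.
If /b/ were underlying and a rule turned it into [v] before the 1SG.POSS suffix, 'dog' would also alternate; but it has [b] in both [rorub] and [rorubɛ].
So /v/ is underlying, and a rule of word-final hardening — voiced fricatives become stops word-finally — gives [b].
Hence 'skin' is /nomɛv/ underlyingly.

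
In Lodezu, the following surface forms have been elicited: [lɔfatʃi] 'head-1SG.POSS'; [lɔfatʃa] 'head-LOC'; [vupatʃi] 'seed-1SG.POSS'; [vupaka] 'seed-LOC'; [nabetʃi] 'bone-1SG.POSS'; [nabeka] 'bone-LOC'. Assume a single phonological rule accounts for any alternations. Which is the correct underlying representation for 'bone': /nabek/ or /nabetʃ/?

/nabek/

The stem for 'bone' ends in [tʃ] in [nabetʃi] but [k] in [nabeka].
But 'head' keeps [tʃ] in both environments ([lɔfatʃi], [lɔfatʃa]), so there is no rule changing /tʃ/ to [k] before the LOC suffix.
The alternation reflects palatalization before a front vowel: /k/ becomes palato-alveolar [tʃ] before a front vowel. /k/ is underlying.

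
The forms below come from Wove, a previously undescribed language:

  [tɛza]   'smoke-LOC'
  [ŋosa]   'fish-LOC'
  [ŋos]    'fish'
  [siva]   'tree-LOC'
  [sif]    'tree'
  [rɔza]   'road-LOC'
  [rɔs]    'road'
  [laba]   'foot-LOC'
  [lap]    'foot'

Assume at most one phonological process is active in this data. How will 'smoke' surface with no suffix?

[tɛs]

'road' shows [z] ~ [s] at the end of the stem ([rɔza] vs [rɔs]).
If /s/ were underlying and a rule turned it into [z] before the LOC suffix, 'fish' would also alternate; but it has [s] in both [ŋosa] and [ŋos].
So /z/ is underlying, and a rule of word-final obstruent devoicing — voiced obstruents become voiceless word-finally — gives [s].
From [tɛza] the stem 'smoke' is /tɛz/; word-finally this yields [tɛs].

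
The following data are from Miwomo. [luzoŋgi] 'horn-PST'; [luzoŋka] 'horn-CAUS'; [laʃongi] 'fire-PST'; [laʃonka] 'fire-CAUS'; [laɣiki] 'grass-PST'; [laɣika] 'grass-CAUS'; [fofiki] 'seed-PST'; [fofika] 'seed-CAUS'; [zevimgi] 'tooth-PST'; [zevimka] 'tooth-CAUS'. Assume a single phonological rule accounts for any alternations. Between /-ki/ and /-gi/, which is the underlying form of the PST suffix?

/-gi/

The PST morpheme has two allomorphs, [-gi] and [-ki].
The CAUS suffix, which begins with [k], is invariant after every stem; so [k] is not altered by any rule here.
So the underlying form is /-gi/, and voiced stops become voiceless after a vowel.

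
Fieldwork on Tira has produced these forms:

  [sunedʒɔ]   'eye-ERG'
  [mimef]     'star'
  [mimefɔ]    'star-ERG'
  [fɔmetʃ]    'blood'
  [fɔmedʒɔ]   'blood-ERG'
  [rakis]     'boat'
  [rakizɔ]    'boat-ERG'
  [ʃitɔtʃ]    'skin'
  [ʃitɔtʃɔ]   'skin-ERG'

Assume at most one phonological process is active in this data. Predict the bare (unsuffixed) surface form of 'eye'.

The stem for 'blood' ends in [tʃ] in [fɔmetʃ] but [dʒ] in [fɔmedʒɔ].
If /tʃ/ were underlying and a rule turned it into [dʒ] before the ERG suffix, 'skin' would also alternate; but it has [tʃ] in both [ʃitɔtʃ] and [ʃitɔtʃɔ].
The alternation reflects word-final obstruent devoicing: voiced obstruents become voiceless word-finally. /dʒ/ is underlying.
From [sunedʒɔ] the stem 'eye' is /sunedʒ/; word-finally this yields [sunetʃ].

[sunetʃ]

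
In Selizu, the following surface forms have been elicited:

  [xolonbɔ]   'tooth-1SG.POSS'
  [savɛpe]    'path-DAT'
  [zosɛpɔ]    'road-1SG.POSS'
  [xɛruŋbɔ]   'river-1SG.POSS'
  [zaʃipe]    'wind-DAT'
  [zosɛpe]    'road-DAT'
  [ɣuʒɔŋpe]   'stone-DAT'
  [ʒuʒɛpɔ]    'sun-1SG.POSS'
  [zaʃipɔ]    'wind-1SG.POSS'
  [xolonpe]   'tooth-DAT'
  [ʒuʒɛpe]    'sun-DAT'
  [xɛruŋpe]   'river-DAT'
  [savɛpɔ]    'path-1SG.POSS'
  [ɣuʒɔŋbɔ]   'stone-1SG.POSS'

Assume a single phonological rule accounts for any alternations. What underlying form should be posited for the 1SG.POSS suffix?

/-bɔ/

The 1SG.POSS morpheme has two allomorphs, [-bɔ] and [-pɔ].
By contrast the DAT suffix keeps its initial [p] throughout — that segment must be underlying.
So the underlying form is /-bɔ/, and voiced stops become voiceless after a vowel.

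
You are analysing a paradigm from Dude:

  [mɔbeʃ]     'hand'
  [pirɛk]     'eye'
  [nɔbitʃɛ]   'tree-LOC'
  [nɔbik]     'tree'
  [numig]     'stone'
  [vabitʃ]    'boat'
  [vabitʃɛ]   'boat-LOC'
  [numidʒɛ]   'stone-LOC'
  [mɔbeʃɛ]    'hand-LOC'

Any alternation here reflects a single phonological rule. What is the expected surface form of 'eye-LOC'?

In [nɔbitʃɛ] and [nɔbik] the final segment of 'tree' alternates: [tʃ] ~ [k].
But 'boat' keeps [tʃ] in both environments ([vabitʃɛ], [vabitʃ]), so there is no rule changing /tʃ/ to [k] in isolation.
The underlying segment must be /k/; /k/ and /g/ become palato-alveolar [tʃ] and [dʒ] before a front vowel, yielding [tʃ] there.
The one attested form of 'eye', [pirɛk], shows underlying /pirɛk/. Applying the same rule before a front vowel gives [pirɛtʃɛ].

[pirɛtʃɛ]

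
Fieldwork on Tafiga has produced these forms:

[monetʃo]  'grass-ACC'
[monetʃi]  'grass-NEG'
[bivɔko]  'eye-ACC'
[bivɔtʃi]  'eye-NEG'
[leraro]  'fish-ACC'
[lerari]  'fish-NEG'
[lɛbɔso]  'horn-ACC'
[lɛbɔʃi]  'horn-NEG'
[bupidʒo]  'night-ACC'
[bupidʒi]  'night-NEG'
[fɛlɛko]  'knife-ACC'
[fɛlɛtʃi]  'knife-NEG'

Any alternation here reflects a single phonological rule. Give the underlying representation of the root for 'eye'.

'eye' shows [k] ~ [tʃ] at the end of the stem ([bivɔko] vs [bivɔtʃi]).
Compare 'grass', with invariant [tʃ] in [monetʃo] and [monetʃi]: an analysis with underlying /tʃ/ and a rule producing [k] before the ACC suffix would wrongly predict alternation here too.
So /k/ is underlying, and a rule of palatalization before a front vowel — /k/ and /s/ become palato-alveolar [tʃ] and [ʃ] before a front vowel — gives [tʃ].
The underlying form of 'eye' is therefore /bivɔk/.

/bivɔk/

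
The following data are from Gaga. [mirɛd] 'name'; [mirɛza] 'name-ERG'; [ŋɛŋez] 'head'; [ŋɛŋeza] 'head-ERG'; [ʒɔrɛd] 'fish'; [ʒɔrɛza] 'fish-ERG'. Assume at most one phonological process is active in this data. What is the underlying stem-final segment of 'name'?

/d/

In [mirɛd] and [mirɛza] the final segment of 'name' alternates: [d] ~ [z].
But 'head' keeps [z] in both environments ([ŋɛŋez], [ŋɛŋeza]), so there is no rule changing /z/ to [d] in isolation.
So /d/ is underlying, and a rule of intervocalic spirantization — voiced stops become fricatives between vowels — gives [z].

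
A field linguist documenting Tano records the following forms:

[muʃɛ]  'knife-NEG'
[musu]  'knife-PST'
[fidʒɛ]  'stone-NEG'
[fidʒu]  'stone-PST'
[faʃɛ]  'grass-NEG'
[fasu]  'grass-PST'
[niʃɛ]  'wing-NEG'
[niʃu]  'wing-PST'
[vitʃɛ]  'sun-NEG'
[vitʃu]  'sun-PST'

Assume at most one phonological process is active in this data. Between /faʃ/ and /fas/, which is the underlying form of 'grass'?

/fas/

The stem for 'grass' ends in [ʃ] in [faʃɛ] but [s] in [fasu].
Compare 'wing', with invariant [ʃ] in [niʃɛ] and [niʃu]: an analysis with underlying /ʃ/ and a rule producing [s] before the PST suffix would wrongly predict alternation here too.
The alternation reflects palatalization before a front vowel: /s/ becomes palato-alveolar [ʃ] before a front vowel. /s/ is underlying.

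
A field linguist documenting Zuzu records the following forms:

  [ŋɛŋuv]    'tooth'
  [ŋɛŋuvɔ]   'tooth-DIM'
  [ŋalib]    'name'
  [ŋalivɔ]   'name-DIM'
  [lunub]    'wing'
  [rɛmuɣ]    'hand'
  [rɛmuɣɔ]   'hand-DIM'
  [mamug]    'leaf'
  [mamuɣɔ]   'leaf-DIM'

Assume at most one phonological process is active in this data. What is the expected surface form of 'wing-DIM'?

[lunuvɔ]

The root 'name' surfaces as [ŋalib] and [ŋalivɔ], with a stem-final [b] ~ [v] alternation.
The stem 'tooth' ([ŋɛŋuv], [ŋɛŋuvɔ]) shows [v] unchanged in both environments, so [v] cannot be basic with [b] derived in isolation.
The alternation reflects intervocalic spirantization: voiced stops become fricatives between vowels. /b/ is underlying.
The one attested form of 'wing', [lunub], shows underlying /lunub/. Applying the same rule between vowels gives [lunuvɔ].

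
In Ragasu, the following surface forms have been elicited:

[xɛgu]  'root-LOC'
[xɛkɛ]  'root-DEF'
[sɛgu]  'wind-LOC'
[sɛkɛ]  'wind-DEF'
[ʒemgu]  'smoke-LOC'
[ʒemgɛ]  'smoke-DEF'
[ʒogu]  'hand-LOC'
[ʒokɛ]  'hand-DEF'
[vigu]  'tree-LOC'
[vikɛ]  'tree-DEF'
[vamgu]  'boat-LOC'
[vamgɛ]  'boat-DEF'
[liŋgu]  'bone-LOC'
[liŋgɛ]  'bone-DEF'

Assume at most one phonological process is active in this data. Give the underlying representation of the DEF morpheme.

The DEF suffix surfaces as [-gɛ] and [-kɛ], depending on the final segment of the stem.
The LOC suffix, which begins with [g], is invariant after every stem; so [g] is not altered by any rule here.
So the underlying form is /-kɛ/, and voiceless stops become voiced after a nasal.

/-kɛ/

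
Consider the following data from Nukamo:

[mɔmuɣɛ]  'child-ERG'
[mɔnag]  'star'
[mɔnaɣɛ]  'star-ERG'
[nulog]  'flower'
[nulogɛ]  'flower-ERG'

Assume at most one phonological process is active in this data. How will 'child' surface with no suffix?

[mɔmug]

The stem for 'star' ends in [g] in [mɔnag] but [ɣ] in [mɔnaɣɛ].
Compare 'flower', with invariant [g] in [nulog] and [nulogɛ]: an analysis with underlying /g/ and a rule producing [ɣ] before the ERG suffix would wrongly predict alternation here too.
So /ɣ/ is underlying, and a rule of word-final hardening — voiced fricatives become stops word-finally — gives [g].
From [mɔmuɣɛ] the stem 'child' is /mɔmuɣ/; word-finally this yields [mɔmug].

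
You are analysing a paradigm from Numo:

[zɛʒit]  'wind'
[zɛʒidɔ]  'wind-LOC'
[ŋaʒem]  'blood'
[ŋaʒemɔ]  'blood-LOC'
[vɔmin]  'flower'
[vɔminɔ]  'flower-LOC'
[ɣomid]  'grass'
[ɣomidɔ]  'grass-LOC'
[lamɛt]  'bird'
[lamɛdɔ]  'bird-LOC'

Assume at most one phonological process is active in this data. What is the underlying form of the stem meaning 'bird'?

/lamɛt/

The root 'bird' surfaces as [lamɛt] and [lamɛdɔ], with a stem-final [t] ~ [d] alternation.
Compare 'grass', with invariant [d] in [ɣomid] and [ɣomidɔ]: an analysis with underlying /d/ and a rule producing [t] in isolation would wrongly predict alternation here too.
Therefore /t/ is basic and [d] is derived by intervocalic voicing (voiceless stops become voiced between vowels).
So 'bird' = /lamɛt/.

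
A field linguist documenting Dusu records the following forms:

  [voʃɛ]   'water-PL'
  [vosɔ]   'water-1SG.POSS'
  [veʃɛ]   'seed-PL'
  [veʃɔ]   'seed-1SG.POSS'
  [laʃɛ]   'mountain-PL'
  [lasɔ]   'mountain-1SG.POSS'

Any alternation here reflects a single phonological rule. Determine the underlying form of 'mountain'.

/las/

In [laʃɛ] and [lasɔ] the final segment of 'mountain' alternates: [ʃ] ~ [s].
Compare 'seed', with invariant [ʃ] in [veʃɛ] and [veʃɔ]: an analysis with underlying /ʃ/ and a rule producing [s] before the 1SG.POSS suffix would wrongly predict alternation here too.
So /s/ is underlying, and a rule of palatalization before a front vowel — /s/ becomes palato-alveolar [ʃ] before a front vowel — gives [ʃ].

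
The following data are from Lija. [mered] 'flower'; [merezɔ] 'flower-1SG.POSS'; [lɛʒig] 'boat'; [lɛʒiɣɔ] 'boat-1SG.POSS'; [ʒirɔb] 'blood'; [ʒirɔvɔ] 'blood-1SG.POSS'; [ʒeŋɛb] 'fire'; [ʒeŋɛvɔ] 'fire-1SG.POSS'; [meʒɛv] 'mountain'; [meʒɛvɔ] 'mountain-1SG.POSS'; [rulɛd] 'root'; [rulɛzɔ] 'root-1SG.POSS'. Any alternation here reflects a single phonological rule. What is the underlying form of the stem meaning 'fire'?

In [ʒeŋɛb] and [ʒeŋɛvɔ] the final segment of 'fire' alternates: [b] ~ [v].
Compare 'mountain', with invariant [v] in [meʒɛv] and [meʒɛvɔ]: an analysis with underlying /v/ and a rule producing [b] in isolation would wrongly predict alternation here too.
The alternation reflects intervocalic spirantization: voiced stops become fricatives between vowels. /b/ is underlying.

/ʒeŋɛb/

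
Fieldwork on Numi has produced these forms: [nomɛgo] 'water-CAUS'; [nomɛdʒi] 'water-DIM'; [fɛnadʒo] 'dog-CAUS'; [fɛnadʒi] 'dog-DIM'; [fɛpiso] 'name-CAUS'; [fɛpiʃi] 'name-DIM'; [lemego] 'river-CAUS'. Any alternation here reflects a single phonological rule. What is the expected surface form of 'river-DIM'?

[lemedʒi]

The stem for 'water' ends in [g] in [nomɛgo] but [dʒ] in [nomɛdʒi].
If /dʒ/ were underlying and a rule turned it into [g] before the CAUS suffix, 'dog' would also alternate; but it has [dʒ] in both [fɛnadʒo] and [fɛnadʒi].
Therefore /g/ is basic and [dʒ] is derived by palatalization before a front vowel (/g/ and /s/ become palato-alveolar [dʒ] and [ʃ] before a front vowel).
The one attested form of 'river', [lemego], shows underlying /lemeg/. Applying the same rule before a front vowel gives [lemedʒi].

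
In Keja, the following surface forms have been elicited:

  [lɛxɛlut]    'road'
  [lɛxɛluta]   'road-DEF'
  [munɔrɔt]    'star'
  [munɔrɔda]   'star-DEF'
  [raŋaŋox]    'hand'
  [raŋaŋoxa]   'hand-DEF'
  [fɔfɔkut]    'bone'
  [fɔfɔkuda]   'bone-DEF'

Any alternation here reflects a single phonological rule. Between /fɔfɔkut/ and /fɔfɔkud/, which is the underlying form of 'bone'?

The stem for 'bone' ends in [t] in [fɔfɔkut] but [d] in [fɔfɔkuda].
If /t/ were underlying and a rule turned it into [d] before the DEF suffix, 'road' would also alternate; but it has [t] in both [lɛxɛlut] and [lɛxɛluta].
So /d/ is underlying, and a rule of word-final obstruent devoicing — voiced obstruents become voiceless word-finally — gives [t].

/fɔfɔkud/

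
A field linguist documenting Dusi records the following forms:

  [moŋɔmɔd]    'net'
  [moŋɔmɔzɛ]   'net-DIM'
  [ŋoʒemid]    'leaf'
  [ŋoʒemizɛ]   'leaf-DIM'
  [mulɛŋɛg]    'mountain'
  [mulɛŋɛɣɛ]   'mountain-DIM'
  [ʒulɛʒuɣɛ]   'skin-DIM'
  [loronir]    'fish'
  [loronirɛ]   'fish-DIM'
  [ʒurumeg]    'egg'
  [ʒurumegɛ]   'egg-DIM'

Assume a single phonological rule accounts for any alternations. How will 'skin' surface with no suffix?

[ʒulɛʒug]

The stem for 'mountain' ends in [g] in [mulɛŋɛg] but [ɣ] in [mulɛŋɛɣɛ].
If /g/ were underlying and a rule turned it into [ɣ] before the DIM suffix, 'egg' would also alternate; but it has [g] in both [ʒurumeg] and [ʒurumegɛ].
Therefore /ɣ/ is basic and [g] is derived by word-final hardening (voiced fricatives become stops word-finally).
From [ʒulɛʒuɣɛ] the stem 'skin' is /ʒulɛʒuɣ/; word-finally this yields [ʒulɛʒug].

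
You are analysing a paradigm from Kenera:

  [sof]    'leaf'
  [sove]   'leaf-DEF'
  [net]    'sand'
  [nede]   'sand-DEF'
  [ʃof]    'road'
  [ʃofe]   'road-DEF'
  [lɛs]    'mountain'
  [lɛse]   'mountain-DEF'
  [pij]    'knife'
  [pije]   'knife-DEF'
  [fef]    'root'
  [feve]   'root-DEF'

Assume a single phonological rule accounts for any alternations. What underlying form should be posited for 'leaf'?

In [sof] and [sove] the final segment of 'leaf' alternates: [f] ~ [v].
Compare 'road', with invariant [f] in [ʃof] and [ʃofe]: an analysis with underlying /f/ and a rule producing [v] before the DEF suffix would wrongly predict alternation here too.
Therefore /v/ is basic and [f] is derived by word-final obstruent devoicing (voiced obstruents become voiceless word-finally).

/sov/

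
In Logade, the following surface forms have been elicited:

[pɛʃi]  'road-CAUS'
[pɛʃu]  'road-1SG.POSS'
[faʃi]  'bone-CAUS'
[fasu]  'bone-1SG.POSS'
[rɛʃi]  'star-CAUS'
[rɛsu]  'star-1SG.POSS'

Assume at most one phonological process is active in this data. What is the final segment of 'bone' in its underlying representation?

/s/

The stem for 'bone' ends in [ʃ] in [faʃi] but [s] in [fasu].
But 'road' keeps [ʃ] in both environments ([pɛʃi], [pɛʃu]), so there is no rule changing /ʃ/ to [s] before the 1SG.POSS suffix.
The underlying segment must be /s/; /s/ becomes palato-alveolar [ʃ] before a front vowel, yielding [ʃ] there.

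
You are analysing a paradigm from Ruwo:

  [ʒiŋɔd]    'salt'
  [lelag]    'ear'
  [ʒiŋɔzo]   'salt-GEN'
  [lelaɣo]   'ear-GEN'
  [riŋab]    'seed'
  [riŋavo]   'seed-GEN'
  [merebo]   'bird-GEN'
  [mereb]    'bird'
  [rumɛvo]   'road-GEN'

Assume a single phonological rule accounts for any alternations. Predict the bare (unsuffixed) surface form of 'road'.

The root 'seed' surfaces as [riŋab] and [riŋavo], with a stem-final [b] ~ [v] alternation.
Compare 'bird', with invariant [b] in [mereb] and [merebo]: an analysis with underlying /b/ and a rule producing [v] before the GEN suffix would wrongly predict alternation here too.
So /v/ is underlying, and a rule of word-final hardening — voiced fricatives become stops word-finally — gives [b].
The one attested form of 'road', [rumɛvo], shows underlying /rumɛv/. Applying the same rule word-finally gives [rumɛb].

[rumɛb]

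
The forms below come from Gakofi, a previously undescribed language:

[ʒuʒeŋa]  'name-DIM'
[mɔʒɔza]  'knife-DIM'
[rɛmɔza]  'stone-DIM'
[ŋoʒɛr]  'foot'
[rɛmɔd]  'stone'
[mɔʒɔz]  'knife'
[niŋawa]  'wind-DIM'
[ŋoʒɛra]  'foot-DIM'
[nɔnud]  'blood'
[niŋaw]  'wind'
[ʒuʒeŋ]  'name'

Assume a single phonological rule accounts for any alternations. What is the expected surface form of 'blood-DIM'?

[nɔnuza]

The stem for 'stone' ends in [d] in [rɛmɔd] but [z] in [rɛmɔza].
But 'knife' keeps [z] in both environments ([mɔʒɔz], [mɔʒɔza]), so there is no rule changing /z/ to [d] in isolation.
So /d/ is underlying, and a rule of intervocalic spirantization — voiced stops become fricatives between vowels — gives [z].
The one attested form of 'blood', [nɔnud], shows underlying /nɔnud/. Applying the same rule between vowels gives [nɔnuza].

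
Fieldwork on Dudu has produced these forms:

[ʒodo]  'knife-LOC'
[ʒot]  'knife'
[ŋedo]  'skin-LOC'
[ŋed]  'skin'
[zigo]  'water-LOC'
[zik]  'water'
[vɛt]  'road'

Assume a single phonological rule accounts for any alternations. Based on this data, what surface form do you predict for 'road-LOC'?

'knife' shows [d] ~ [t] at the end of the stem ([ʒodo] vs [ʒot]).
Compare 'skin', with invariant [d] in [ŋedo] and [ŋed]: an analysis with underlying /d/ and a rule producing [t] in isolation would wrongly predict alternation here too.
Therefore /t/ is basic and [d] is derived by intervocalic voicing (voiceless stops become voiced between vowels).
The one attested form of 'road', [vɛt], shows underlying /vɛt/. Applying the same rule between vowels gives [vɛdo].

[vɛdo]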